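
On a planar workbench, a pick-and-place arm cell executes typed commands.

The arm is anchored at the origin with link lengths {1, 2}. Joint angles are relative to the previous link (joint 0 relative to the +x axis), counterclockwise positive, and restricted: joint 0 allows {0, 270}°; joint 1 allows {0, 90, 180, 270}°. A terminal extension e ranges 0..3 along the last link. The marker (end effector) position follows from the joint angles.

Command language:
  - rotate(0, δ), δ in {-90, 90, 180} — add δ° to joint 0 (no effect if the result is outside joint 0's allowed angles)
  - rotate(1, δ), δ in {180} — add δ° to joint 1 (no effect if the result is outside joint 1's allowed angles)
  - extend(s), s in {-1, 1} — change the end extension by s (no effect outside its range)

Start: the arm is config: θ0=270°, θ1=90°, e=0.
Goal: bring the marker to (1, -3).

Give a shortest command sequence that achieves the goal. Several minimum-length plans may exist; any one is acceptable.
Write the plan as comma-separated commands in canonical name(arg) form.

rotate(1, 180), extend(1), rotate(0, 90)

start: config: θ0=270°, θ1=90°, e=0
t=1 rotate(1, 180) ⇒ config: θ0=270°, θ1=270°, e=0
t=2 extend(1) ⇒ config: θ0=270°, θ1=270°, e=1
t=3 rotate(0, 90) ⇒ config: θ0=0°, θ1=270°, e=1
minimal: 3 command(s), checked below 3.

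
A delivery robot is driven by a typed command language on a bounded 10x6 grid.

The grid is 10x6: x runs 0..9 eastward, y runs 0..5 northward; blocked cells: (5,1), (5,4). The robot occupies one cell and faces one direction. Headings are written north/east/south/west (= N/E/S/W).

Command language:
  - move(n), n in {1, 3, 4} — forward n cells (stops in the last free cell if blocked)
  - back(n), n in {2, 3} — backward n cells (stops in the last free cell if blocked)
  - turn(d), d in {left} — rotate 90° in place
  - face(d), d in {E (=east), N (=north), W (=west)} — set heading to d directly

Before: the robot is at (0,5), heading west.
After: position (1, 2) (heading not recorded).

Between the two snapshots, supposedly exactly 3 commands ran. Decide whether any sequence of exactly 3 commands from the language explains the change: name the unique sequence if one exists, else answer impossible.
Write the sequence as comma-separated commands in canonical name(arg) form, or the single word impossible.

impossible

checked all 3-command options: none fits.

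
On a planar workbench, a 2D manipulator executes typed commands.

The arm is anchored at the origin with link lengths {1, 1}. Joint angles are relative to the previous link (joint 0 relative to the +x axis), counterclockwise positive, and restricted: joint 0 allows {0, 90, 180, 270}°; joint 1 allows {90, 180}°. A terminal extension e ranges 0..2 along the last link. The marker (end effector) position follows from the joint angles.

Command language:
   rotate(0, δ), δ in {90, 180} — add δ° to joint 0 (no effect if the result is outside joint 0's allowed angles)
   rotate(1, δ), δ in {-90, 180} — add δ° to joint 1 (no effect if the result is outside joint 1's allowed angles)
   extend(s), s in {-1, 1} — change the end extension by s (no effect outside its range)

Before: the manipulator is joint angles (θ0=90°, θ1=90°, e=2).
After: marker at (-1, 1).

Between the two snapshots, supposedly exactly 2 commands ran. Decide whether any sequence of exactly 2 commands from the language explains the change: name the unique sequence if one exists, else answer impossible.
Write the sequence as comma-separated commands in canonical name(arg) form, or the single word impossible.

begin: joint angles (θ0=90°, θ1=90°, e=2)
1. extend(-1) → joint angles (θ0=90°, θ1=90°, e=1)
2. extend(-1) → joint angles (θ0=90°, θ1=90°, e=0)
no other 2-command option fits: unique.

extend(-1), extend(-1)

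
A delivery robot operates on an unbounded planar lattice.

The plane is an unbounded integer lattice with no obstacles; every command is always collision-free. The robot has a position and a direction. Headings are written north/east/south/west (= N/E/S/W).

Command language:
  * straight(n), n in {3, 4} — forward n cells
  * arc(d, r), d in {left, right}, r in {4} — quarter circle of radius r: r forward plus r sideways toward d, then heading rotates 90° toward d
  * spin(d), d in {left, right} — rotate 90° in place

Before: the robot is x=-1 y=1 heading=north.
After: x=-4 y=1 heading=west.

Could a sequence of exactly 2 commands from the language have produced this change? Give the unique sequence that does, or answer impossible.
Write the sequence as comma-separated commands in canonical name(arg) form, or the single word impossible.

spin(left), straight(3)

key: order matters: swapping spin(left) and straight(3) lands elsewhere
t0: x=-1 y=1 heading=north
step 1 (spin(left)): x=-1 y=1 heading=west
step 2 (straight(3)): x=-4 y=1 heading=west
no other 2-command option fits: unique.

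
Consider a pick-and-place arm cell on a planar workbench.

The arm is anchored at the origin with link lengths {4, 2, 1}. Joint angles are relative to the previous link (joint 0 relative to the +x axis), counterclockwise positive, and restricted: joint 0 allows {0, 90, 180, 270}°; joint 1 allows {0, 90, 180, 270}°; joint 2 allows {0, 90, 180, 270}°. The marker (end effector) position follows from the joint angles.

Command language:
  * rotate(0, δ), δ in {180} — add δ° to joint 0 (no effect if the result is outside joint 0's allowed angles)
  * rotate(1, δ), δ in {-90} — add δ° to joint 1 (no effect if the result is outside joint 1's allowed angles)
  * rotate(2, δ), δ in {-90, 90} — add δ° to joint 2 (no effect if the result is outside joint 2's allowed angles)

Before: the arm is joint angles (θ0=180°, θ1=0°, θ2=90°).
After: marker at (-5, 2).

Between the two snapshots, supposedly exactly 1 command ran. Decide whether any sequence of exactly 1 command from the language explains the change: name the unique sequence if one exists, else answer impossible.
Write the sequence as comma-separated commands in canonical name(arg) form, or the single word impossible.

start: joint angles (θ0=180°, θ1=0°, θ2=90°)
[1] after rotate(1, -90): joint angles (θ0=180°, θ1=270°, θ2=90°)
uniquely the one of 4 1-step routes that fits.

rotate(1, -90)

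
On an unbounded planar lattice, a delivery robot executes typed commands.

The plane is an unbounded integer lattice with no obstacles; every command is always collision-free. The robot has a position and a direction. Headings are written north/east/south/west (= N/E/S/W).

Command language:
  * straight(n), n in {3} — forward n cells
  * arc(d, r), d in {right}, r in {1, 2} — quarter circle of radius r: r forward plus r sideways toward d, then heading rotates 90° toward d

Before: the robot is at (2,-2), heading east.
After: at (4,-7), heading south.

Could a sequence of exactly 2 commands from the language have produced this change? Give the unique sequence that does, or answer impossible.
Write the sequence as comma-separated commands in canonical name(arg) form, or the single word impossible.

arc(right, 2), straight(3)

key: position moved to (4,-7) AND the heading swung to S — translation plus rotation needed
initial: at (2,-2), heading east
1. arc(right, 2) → at (4,-4), heading south
2. straight(3) → at (4,-7), heading south
uniquely the one of 9 2-step routes that fits.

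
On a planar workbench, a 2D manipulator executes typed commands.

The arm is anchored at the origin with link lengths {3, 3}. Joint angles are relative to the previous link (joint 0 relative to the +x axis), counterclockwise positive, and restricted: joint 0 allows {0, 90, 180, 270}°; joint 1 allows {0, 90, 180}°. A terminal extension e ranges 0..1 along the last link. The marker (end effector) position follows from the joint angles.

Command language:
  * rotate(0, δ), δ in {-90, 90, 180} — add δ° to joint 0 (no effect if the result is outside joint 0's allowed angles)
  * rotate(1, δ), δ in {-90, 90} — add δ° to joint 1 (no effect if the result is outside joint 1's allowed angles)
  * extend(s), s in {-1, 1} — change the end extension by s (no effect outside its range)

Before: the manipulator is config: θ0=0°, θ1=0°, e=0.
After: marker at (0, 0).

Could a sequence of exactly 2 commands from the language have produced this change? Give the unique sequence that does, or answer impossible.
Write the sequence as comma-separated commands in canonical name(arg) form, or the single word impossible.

start: config: θ0=0°, θ1=0°, e=0
1. rotate(1, 90) → config: θ0=0°, θ1=90°, e=0
2. rotate(1, 90) → config: θ0=0°, θ1=180°, e=0
no other 2-command option fits: unique.

rotate(1, 90), rotate(1, 90)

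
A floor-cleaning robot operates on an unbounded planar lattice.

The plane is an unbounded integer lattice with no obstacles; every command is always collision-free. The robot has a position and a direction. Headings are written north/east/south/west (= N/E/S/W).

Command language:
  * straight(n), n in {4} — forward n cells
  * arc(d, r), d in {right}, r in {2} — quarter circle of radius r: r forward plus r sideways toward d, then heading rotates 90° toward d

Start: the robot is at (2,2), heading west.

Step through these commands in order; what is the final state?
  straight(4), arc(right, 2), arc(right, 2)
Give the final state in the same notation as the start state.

t0: at (2,2), heading west
step 1 (straight(4)): at (-2,2), heading west
step 2 (arc(right, 2)): at (-4,4), heading north
step 3 (arc(right, 2)): at (-2,6), heading east

at (-2,6), heading east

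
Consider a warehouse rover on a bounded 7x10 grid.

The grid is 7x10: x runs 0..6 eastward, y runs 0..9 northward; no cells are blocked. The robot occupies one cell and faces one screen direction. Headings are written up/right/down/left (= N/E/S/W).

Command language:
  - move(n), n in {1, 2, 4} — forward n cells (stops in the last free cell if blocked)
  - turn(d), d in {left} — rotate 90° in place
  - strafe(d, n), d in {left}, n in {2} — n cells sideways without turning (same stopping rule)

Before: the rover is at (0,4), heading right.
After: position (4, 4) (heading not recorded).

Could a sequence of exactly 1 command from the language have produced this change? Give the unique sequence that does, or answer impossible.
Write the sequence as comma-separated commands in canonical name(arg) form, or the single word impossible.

initial: at (0,4), heading right
1. move(4) → at (4,4), heading right
no other 1-command option fits: unique.

move(4)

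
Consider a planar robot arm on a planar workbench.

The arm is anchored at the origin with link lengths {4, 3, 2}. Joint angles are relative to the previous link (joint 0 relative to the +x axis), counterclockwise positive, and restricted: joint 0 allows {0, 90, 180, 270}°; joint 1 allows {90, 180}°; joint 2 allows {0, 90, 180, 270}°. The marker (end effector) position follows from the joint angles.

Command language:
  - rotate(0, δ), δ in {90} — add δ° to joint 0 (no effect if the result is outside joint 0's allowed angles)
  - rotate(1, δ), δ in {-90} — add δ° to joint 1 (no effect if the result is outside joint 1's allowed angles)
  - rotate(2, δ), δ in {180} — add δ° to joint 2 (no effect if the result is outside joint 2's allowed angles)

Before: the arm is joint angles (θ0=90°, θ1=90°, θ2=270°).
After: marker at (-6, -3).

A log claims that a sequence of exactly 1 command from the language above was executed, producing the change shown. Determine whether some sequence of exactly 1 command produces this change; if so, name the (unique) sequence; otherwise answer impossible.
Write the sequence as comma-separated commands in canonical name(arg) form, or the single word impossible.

rotate(0, 90)

from: joint angles (θ0=90°, θ1=90°, θ2=270°)
[1] after rotate(0, 90): joint angles (θ0=180°, θ1=90°, θ2=270°)
no rival 1-sequence matches.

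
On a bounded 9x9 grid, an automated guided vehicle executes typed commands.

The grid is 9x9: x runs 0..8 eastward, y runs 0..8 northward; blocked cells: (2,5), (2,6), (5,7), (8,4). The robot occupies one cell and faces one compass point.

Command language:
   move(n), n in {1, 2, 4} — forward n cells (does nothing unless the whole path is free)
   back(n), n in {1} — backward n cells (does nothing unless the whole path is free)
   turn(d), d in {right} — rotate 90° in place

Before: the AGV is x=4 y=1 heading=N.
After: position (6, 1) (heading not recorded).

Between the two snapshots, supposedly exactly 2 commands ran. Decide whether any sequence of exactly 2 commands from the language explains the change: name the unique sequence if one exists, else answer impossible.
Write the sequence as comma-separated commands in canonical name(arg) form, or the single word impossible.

key: running move(2) before turn(right) would end elsewhere — order is forced
from: x=4 y=1 heading=N
1. turn(right) → x=4 y=1 heading=E
2. move(2) → x=6 y=1 heading=E
all 25 alternatives checked — unique.

turn(right), move(2)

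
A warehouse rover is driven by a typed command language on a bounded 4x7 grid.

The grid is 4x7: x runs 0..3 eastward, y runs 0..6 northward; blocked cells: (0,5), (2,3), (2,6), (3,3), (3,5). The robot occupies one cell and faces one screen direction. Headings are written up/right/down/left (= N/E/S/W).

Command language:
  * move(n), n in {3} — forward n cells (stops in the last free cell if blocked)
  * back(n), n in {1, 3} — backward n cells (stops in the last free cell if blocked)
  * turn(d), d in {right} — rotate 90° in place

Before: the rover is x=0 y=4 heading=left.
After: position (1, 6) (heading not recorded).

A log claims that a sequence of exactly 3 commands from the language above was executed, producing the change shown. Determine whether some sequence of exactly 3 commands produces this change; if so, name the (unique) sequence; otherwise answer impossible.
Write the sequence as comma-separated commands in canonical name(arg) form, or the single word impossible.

key: order matters: swapping back(1) and move(3) lands elsewhere
initial: x=0 y=4 heading=left
1. back(1) → x=1 y=4 heading=left
2. turn(right) → x=1 y=4 heading=up
3. move(3) → x=1 y=6 heading=up
uniquely the one of 64 3-step routes that fits.

back(1), turn(right), move(3)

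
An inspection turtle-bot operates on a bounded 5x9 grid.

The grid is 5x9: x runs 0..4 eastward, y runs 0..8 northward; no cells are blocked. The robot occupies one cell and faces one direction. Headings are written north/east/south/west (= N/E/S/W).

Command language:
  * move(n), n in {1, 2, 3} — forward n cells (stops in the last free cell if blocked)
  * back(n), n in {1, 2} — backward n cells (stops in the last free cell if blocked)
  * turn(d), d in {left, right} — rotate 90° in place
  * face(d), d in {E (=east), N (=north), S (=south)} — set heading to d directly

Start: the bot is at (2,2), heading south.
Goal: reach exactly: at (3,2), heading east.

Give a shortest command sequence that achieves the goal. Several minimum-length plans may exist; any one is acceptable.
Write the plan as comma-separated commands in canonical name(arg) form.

initial: at (2,2), heading south
t=1 face(E) ⇒ at (2,2), heading east
t=2 move(1) ⇒ at (3,2), heading east
minimal: 2 command(s), checked below 2.

face(E), move(1)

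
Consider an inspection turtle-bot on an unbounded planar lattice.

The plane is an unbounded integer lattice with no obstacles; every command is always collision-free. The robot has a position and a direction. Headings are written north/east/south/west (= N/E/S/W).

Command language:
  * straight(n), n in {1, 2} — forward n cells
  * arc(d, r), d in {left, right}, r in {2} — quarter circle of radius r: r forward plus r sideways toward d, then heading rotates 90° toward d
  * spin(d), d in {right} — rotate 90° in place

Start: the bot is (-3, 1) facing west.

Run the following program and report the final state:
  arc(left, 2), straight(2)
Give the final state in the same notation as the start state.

(-5, -3) facing south

t0: (-3, 1) facing west
1. arc(left, 2) → (-5, -1) facing south
2. straight(2) → (-5, -3) facing south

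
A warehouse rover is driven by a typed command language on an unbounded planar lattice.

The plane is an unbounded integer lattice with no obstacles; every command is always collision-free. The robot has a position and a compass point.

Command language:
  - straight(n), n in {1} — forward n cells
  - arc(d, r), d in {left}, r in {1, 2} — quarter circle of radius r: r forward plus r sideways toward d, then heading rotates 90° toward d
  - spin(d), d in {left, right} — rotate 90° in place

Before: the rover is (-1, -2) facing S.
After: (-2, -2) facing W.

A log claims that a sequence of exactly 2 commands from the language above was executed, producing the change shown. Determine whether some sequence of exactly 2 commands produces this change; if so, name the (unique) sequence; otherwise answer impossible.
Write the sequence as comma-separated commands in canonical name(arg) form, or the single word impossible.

key: position moved to (-2,-2) AND the heading swung to W — translation plus rotation needed
from: (-1, -2) facing S
t=1 spin(right) ⇒ (-1, -2) facing W
t=2 straight(1) ⇒ (-2, -2) facing W
all 25 alternatives checked — unique.

spin(right), straight(1)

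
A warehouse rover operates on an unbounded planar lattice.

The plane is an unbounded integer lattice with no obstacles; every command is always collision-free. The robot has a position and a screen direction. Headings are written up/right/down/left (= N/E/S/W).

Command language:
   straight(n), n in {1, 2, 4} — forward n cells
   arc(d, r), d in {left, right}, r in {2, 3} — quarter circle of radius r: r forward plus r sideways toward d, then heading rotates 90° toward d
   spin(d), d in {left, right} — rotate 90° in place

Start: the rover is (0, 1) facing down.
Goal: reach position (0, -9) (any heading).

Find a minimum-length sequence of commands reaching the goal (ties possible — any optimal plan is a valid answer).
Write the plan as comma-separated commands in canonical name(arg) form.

initial: (0, 1) facing down
[1] after straight(2): (0, -1) facing down
[2] after straight(4): (0, -5) facing down
[3] after straight(4): (0, -9) facing down
shorter routes all fall short; 3 is best.

straight(2), straight(4), straight(4)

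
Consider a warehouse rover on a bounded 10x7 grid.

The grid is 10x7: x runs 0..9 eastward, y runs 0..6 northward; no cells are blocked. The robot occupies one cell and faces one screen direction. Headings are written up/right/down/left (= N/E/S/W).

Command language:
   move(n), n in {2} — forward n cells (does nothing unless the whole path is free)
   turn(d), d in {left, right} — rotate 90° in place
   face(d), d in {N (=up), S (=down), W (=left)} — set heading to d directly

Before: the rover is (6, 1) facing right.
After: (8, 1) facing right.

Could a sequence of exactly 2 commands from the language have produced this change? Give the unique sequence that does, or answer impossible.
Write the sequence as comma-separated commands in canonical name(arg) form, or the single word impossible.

move(2), move(2)

key: the second move(2) would leave the grid, so it does nothing
from: (6, 1) facing right
[1] after move(2): (8, 1) facing right
[2] after move(2): (8, 1) facing right
uniquely the one of 36 2-step routes that fits.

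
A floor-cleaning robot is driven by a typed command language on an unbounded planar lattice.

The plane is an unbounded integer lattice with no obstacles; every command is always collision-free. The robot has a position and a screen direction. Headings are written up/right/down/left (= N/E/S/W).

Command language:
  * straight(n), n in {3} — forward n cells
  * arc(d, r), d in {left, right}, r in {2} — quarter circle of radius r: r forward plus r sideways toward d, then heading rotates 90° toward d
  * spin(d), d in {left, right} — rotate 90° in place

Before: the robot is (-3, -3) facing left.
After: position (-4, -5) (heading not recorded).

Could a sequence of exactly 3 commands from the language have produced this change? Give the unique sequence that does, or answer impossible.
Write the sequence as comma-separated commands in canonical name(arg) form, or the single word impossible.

key: order matters: swapping straight(3) and arc(left, 2) lands elsewhere
initial: (-3, -3) facing left
step 1 (straight(3)): (-6, -3) facing left
step 2 (spin(left)): (-6, -3) facing down
step 3 (arc(left, 2)): (-4, -5) facing right
uniquely the one of 125 3-step routes that fits.

straight(3), spin(left), arc(left, 2)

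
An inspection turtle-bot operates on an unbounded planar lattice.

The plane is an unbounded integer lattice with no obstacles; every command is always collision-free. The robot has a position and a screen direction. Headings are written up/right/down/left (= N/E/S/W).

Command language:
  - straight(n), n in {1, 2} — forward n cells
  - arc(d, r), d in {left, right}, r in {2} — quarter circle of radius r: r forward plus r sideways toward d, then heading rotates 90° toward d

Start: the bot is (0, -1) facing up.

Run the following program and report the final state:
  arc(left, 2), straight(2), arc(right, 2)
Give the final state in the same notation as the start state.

t0: (0, -1) facing up
step 1 (arc(left, 2)): (-2, 1) facing left
step 2 (straight(2)): (-4, 1) facing left
step 3 (arc(right, 2)): (-6, 3) facing up

(-6, 3) facing up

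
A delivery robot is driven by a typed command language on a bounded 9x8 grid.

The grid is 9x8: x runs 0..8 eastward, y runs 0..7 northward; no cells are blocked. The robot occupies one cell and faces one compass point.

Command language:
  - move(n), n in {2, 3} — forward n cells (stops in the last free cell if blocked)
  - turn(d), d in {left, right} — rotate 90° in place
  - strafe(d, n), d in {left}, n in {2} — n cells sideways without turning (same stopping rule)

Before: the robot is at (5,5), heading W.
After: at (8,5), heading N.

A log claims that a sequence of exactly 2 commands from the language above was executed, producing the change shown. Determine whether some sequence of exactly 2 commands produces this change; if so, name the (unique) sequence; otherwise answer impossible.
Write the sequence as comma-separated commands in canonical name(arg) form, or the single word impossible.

checked all 2-command options: none fits.

impossible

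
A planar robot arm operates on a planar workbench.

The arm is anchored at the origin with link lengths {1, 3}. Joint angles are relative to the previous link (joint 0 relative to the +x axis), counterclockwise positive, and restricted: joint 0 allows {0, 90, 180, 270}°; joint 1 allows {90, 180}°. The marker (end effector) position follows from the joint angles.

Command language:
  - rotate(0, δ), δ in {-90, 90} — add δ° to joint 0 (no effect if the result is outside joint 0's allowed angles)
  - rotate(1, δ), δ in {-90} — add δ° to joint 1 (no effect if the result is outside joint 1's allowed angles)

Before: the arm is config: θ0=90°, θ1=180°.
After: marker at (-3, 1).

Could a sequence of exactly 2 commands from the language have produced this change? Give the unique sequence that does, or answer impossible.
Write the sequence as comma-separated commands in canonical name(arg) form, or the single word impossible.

t0: config: θ0=90°, θ1=180°
step 1 (rotate(1, -90)): config: θ0=90°, θ1=90°
step 2 (rotate(1, -90)): config: θ0=90°, θ1=90°
no rival 2-sequence matches.

rotate(1, -90), rotate(1, -90)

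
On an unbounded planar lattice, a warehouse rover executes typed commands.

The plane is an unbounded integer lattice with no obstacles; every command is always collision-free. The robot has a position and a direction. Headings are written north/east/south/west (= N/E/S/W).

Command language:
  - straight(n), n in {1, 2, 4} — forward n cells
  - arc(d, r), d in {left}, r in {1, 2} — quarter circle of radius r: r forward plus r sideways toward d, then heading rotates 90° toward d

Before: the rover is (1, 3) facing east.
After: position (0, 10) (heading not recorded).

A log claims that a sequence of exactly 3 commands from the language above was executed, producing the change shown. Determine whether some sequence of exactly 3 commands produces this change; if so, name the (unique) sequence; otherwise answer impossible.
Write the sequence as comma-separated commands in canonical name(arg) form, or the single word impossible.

key: running arc(left, 2) before arc(left, 1) would end elsewhere — order is forced
initial: (1, 3) facing east
[1] after arc(left, 1): (2, 4) facing north
[2] after straight(4): (2, 8) facing north
[3] after arc(left, 2): (0, 10) facing west
uniquely the one of 125 3-step routes that fits.

arc(left, 1), straight(4), arc(left, 2)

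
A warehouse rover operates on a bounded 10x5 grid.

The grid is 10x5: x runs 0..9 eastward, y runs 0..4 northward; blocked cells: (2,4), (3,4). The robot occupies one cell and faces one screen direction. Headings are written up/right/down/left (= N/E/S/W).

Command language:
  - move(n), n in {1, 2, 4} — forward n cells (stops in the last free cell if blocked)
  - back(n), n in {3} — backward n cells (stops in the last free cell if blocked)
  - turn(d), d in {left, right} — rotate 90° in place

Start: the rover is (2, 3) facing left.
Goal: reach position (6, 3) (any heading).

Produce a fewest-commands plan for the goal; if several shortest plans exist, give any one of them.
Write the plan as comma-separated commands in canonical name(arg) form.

begin: (2, 3) facing left
1. move(4) → (0, 3) facing left
2. back(3) → (3, 3) facing left
3. back(3) → (6, 3) facing left
no 2-step plan works, so 3 is optimal.

move(4), back(3), back(3)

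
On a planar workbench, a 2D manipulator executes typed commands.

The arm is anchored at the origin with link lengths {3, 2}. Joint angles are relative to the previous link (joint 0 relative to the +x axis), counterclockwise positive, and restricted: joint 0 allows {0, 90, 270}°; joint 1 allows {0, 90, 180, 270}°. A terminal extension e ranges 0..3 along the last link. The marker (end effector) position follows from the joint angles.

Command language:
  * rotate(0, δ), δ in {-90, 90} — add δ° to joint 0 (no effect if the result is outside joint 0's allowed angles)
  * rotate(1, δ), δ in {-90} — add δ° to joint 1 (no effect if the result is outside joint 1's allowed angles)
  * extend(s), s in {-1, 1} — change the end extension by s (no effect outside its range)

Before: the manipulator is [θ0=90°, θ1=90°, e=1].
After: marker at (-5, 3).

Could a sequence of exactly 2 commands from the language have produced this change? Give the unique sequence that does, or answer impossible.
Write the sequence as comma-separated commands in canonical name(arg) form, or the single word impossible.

extend(1), extend(1)

start: [θ0=90°, θ1=90°, e=1]
t=1 extend(1) ⇒ [θ0=90°, θ1=90°, e=2]
t=2 extend(1) ⇒ [θ0=90°, θ1=90°, e=3]
all 25 alternatives checked — unique.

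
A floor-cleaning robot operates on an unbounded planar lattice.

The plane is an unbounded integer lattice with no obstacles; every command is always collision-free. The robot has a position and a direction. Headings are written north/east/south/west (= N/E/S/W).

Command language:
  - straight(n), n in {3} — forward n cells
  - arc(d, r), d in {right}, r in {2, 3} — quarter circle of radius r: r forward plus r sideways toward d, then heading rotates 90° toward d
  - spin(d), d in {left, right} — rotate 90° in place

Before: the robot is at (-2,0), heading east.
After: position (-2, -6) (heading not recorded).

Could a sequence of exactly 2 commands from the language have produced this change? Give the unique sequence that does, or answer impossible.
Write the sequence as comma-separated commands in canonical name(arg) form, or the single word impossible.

begin: at (-2,0), heading east
1. arc(right, 3) → at (1,-3), heading south
2. arc(right, 3) → at (-2,-6), heading west
all 25 alternatives checked — unique.

arc(right, 3), arc(right, 3)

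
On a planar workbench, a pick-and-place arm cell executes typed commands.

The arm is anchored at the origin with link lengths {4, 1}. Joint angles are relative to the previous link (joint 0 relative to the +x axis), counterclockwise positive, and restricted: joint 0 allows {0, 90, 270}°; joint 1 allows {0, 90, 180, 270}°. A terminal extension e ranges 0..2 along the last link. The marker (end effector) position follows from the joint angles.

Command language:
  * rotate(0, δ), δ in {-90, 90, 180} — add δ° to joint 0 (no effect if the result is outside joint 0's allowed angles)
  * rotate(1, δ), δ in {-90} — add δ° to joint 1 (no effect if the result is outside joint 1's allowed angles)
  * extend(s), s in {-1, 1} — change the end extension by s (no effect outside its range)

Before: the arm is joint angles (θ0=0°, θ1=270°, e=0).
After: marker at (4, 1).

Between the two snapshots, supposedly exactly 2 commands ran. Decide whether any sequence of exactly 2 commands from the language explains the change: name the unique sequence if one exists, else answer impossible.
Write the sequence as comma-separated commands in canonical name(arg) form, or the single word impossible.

initial: joint angles (θ0=0°, θ1=270°, e=0)
[1] after rotate(1, -90): joint angles (θ0=0°, θ1=180°, e=0)
[2] after rotate(1, -90): joint angles (θ0=0°, θ1=90°, e=0)
all 36 alternatives checked — unique.

rotate(1, -90), rotate(1, -90)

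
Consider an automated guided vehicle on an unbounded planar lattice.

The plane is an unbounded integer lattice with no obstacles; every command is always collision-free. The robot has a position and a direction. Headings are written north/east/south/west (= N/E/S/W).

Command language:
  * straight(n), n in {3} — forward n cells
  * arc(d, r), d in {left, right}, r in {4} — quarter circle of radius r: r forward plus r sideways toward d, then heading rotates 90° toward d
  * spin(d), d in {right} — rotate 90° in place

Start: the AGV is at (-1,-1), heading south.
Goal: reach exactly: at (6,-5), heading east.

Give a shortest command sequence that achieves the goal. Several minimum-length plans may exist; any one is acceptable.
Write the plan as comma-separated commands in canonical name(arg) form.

from: at (-1,-1), heading south
step 1 (arc(left, 4)): at (3,-5), heading east
step 2 (straight(3)): at (6,-5), heading east
nothing shorter than 2 reaches the goal.

arc(left, 4), straight(3)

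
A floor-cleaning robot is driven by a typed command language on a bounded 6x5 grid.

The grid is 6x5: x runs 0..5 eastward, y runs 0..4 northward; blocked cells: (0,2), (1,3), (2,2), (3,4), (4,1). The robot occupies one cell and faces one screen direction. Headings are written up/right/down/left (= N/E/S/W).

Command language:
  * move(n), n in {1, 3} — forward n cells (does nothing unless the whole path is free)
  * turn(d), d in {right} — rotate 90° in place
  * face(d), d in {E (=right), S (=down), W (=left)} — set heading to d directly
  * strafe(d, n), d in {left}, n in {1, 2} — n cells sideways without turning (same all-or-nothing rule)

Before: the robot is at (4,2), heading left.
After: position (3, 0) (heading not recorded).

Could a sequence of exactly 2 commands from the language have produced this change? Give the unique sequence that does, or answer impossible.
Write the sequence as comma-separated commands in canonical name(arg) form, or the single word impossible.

key: order matters: swapping move(1) and strafe(left, 2) lands elsewhere
start: at (4,2), heading left
1. move(1) → at (3,2), heading left
2. strafe(left, 2) → at (3,0), heading left
uniquely the one of 64 2-step routes that fits.

move(1), strafe(left, 2)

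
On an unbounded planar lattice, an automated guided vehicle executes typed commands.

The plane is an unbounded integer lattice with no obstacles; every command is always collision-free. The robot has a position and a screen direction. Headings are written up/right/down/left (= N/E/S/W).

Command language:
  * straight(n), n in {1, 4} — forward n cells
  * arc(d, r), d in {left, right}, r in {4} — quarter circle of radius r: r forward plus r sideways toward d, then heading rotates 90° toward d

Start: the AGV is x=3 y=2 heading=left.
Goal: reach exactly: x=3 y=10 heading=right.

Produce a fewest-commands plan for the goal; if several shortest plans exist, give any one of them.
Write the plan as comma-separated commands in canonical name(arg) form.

arc(right, 4), arc(right, 4)

initial: x=3 y=2 heading=left
1. arc(right, 4) → x=-1 y=6 heading=up
2. arc(right, 4) → x=3 y=10 heading=right
nothing shorter than 2 reaches the goal.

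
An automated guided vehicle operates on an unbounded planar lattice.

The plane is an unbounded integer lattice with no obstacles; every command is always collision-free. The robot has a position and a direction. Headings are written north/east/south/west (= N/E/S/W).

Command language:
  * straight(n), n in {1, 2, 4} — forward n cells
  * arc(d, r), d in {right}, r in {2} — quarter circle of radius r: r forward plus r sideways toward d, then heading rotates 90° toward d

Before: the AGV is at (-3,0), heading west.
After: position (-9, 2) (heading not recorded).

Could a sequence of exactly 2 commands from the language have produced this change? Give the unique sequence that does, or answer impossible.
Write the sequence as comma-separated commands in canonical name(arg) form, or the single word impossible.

key: running arc(right, 2) before straight(4) would end elsewhere — order is forced
start: at (-3,0), heading west
1. straight(4) → at (-7,0), heading west
2. arc(right, 2) → at (-9,2), heading north
uniquely the one of 16 2-step routes that fits.

straight(4), arc(right, 2)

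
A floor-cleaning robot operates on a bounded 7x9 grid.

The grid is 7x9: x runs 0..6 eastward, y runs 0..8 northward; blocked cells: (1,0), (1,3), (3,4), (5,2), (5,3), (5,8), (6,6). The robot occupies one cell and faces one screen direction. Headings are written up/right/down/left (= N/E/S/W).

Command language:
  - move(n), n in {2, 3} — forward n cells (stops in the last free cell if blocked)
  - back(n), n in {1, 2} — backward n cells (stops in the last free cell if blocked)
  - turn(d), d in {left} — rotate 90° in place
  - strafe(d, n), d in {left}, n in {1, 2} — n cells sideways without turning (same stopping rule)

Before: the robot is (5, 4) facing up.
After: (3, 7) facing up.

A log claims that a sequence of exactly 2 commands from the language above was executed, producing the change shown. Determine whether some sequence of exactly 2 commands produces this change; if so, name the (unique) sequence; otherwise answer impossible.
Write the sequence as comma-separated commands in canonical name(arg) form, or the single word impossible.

move(3), strafe(left, 2)

key: heading stays N — no command in the sequence turns
t0: (5, 4) facing up
step 1 (move(3)): (5, 7) facing up
step 2 (strafe(left, 2)): (3, 7) facing up
all 49 alternatives checked — unique.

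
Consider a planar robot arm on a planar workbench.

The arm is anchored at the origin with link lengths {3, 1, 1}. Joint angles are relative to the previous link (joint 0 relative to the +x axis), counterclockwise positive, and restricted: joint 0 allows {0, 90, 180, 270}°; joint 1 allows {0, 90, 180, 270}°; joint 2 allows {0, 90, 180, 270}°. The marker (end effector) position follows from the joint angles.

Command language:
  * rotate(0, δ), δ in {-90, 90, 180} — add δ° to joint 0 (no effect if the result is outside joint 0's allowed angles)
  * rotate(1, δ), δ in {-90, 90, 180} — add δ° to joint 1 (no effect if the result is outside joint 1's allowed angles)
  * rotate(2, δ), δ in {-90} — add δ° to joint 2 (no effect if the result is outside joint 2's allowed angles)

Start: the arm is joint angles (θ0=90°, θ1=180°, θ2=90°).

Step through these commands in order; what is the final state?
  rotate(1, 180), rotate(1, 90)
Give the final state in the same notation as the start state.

joint angles (θ0=90°, θ1=90°, θ2=90°)

t0: joint angles (θ0=90°, θ1=180°, θ2=90°)
[1] after rotate(1, 180): joint angles (θ0=90°, θ1=0°, θ2=90°)
[2] after rotate(1, 90): joint angles (θ0=90°, θ1=90°, θ2=90°)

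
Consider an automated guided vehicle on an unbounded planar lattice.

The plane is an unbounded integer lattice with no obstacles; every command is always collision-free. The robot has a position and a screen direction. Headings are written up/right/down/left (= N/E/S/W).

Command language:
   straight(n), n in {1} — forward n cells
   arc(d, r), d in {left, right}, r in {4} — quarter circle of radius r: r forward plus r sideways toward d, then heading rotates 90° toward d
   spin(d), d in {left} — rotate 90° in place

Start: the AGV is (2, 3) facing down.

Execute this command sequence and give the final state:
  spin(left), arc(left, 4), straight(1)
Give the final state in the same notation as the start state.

(6, 8) facing up

t0: (2, 3) facing down
step 1 (spin(left)): (2, 3) facing right
step 2 (arc(left, 4)): (6, 7) facing up
step 3 (straight(1)): (6, 8) facing up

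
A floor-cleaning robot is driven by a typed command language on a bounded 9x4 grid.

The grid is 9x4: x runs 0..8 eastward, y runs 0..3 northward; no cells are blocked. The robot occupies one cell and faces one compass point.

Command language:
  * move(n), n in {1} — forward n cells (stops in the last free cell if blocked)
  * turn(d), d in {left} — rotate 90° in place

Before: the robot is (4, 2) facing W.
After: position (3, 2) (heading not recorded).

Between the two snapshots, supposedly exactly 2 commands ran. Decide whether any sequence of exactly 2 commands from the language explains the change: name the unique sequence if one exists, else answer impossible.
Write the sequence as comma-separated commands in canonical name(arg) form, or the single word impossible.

move(1), turn(left)

key: running turn(left) before move(1) would end elsewhere — order is forced
initial: (4, 2) facing W
t=1 move(1) ⇒ (3, 2) facing W
t=2 turn(left) ⇒ (3, 2) facing S
no other 2-command option fits: unique.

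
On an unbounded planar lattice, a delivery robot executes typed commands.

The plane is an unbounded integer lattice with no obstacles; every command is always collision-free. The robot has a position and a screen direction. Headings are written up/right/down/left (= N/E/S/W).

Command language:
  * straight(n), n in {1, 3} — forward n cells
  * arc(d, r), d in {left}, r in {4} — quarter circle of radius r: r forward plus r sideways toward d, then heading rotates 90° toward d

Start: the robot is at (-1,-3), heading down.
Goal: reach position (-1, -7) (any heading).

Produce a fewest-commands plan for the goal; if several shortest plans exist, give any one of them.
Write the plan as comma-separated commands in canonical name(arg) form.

straight(3), straight(1)

t0: at (-1,-3), heading down
step 1 (straight(3)): at (-1,-6), heading down
step 2 (straight(1)): at (-1,-7), heading down
nothing shorter than 2 reaches the goal.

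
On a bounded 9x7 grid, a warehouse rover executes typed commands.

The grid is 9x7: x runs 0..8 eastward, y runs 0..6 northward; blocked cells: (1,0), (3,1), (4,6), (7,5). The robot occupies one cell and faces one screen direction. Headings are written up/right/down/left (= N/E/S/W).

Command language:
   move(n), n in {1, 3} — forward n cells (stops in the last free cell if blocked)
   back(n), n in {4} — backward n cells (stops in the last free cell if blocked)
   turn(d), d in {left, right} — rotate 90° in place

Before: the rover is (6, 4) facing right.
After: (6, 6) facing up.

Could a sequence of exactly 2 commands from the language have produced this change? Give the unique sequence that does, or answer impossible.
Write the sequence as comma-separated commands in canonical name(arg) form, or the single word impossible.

turn(left), move(3)

key: running move(3) before turn(left) would end elsewhere — order is forced
from: (6, 4) facing right
t=1 turn(left) ⇒ (6, 4) facing up
t=2 move(3) ⇒ (6, 6) facing up
uniquely the one of 25 2-step routes that fits.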